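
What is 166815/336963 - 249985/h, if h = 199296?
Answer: -8931535/11763072 ≈ -0.75929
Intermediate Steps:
166815/336963 - 249985/h = 166815/336963 - 249985/199296 = 166815*(1/336963) - 249985*1/199296 = 5055/10211 - 1445/1152 = -8931535/11763072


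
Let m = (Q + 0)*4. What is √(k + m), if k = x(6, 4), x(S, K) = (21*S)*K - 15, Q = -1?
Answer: √485 ≈ 22.023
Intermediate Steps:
m = -4 (m = (-1 + 0)*4 = -1*4 = -4)
x(S, K) = -15 + 21*K*S (x(S, K) = 21*K*S - 15 = -15 + 21*K*S)
k = 489 (k = -15 + 21*4*6 = -15 + 504 = 489)
√(k + m) = √(489 - 4) = √485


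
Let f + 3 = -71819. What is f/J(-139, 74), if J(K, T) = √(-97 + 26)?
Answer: 71822*I*√71/71 ≈ 8523.7*I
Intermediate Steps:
f = -71822 (f = -3 - 71819 = -71822)
J(K, T) = I*√71 (J(K, T) = √(-71) = I*√71)
f/J(-139, 74) = -71822*(-I*√71/71) = -(-71822)*I*√71/71 = 71822*I*√71/71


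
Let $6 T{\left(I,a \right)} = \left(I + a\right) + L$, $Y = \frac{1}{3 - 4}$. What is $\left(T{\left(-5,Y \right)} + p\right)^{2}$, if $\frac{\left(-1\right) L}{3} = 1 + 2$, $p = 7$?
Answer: $\frac{81}{4} \approx 20.25$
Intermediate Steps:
$L = -9$ ($L = - 3 \left(1 + 2\right) = \left(-3\right) 3 = -9$)
$Y = -1$ ($Y = \frac{1}{-1} = -1$)
$T{\left(I,a \right)} = - \frac{3}{2} + \frac{I}{6} + \frac{a}{6}$ ($T{\left(I,a \right)} = \frac{\left(I + a\right) - 9}{6} = \frac{-9 + I + a}{6} = - \frac{3}{2} + \frac{I}{6} + \frac{a}{6}$)
$\left(T{\left(-5,Y \right)} + p\right)^{2} = \left(\left(- \frac{3}{2} + \frac{1}{6} \left(-5\right) + \frac{1}{6} \left(-1\right)\right) + 7\right)^{2} = \left(\left(- \frac{3}{2} - \frac{5}{6} - \frac{1}{6}\right) + 7\right)^{2} = \left(- \frac{5}{2} + 7\right)^{2} = \left(\frac{9}{2}\right)^{2} = \frac{81}{4}$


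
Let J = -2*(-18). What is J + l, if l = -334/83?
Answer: 2654/83 ≈ 31.976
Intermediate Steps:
l = -334/83 (l = -334*1/83 = -334/83 ≈ -4.0241)
J = 36
J + l = 36 - 334/83 = 2654/83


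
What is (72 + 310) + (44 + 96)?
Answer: 522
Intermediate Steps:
(72 + 310) + (44 + 96) = 382 + 140 = 522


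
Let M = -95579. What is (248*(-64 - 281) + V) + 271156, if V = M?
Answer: 90017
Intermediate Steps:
V = -95579
(248*(-64 - 281) + V) + 271156 = (248*(-64 - 281) - 95579) + 271156 = (248*(-345) - 95579) + 271156 = (-85560 - 95579) + 271156 = -181139 + 271156 = 90017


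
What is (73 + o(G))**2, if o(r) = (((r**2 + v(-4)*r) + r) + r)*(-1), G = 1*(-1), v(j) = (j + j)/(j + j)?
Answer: 5625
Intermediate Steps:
v(j) = 1 (v(j) = (2*j)/((2*j)) = (2*j)*(1/(2*j)) = 1)
G = -1
o(r) = -r**2 - 3*r (o(r) = (((r**2 + 1*r) + r) + r)*(-1) = (((r**2 + r) + r) + r)*(-1) = (((r + r**2) + r) + r)*(-1) = ((r**2 + 2*r) + r)*(-1) = (r**2 + 3*r)*(-1) = -r**2 - 3*r)
(73 + o(G))**2 = (73 - 1*(-1)*(3 - 1))**2 = (73 - 1*(-1)*2)**2 = (73 + 2)**2 = 75**2 = 5625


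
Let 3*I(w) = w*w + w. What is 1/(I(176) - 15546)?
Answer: -1/5162 ≈ -0.00019372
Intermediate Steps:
I(w) = w/3 + w²/3 (I(w) = (w*w + w)/3 = (w² + w)/3 = (w + w²)/3 = w/3 + w²/3)
1/(I(176) - 15546) = 1/((⅓)*176*(1 + 176) - 15546) = 1/((⅓)*176*177 - 15546) = 1/(10384 - 15546) = 1/(-5162) = -1/5162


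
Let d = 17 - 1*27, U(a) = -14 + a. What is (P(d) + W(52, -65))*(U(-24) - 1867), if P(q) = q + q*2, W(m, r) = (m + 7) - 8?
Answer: -40005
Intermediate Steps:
W(m, r) = -1 + m (W(m, r) = (7 + m) - 8 = -1 + m)
d = -10 (d = 17 - 27 = -10)
P(q) = 3*q (P(q) = q + 2*q = 3*q)
(P(d) + W(52, -65))*(U(-24) - 1867) = (3*(-10) + (-1 + 52))*((-14 - 24) - 1867) = (-30 + 51)*(-38 - 1867) = 21*(-1905) = -40005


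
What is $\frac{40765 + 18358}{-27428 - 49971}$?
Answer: $- \frac{59123}{77399} \approx -0.76387$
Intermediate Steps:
$\frac{40765 + 18358}{-27428 - 49971} = \frac{59123}{-77399} = 59123 \left(- \frac{1}{77399}\right) = - \frac{59123}{77399}$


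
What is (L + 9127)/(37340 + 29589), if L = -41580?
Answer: -1909/3937 ≈ -0.48489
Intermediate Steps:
(L + 9127)/(37340 + 29589) = (-41580 + 9127)/(37340 + 29589) = -32453/66929 = -32453*1/66929 = -1909/3937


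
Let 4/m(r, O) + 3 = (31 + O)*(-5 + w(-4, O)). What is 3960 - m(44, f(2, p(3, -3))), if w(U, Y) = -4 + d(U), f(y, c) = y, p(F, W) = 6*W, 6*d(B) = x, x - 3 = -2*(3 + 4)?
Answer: 2855168/721 ≈ 3960.0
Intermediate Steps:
x = -11 (x = 3 - 2*(3 + 4) = 3 - 2*7 = 3 - 14 = -11)
d(B) = -11/6 (d(B) = (⅙)*(-11) = -11/6)
w(U, Y) = -35/6 (w(U, Y) = -4 - 11/6 = -35/6)
m(r, O) = 4/(-2033/6 - 65*O/6) (m(r, O) = 4/(-3 + (31 + O)*(-5 - 35/6)) = 4/(-3 + (31 + O)*(-65/6)) = 4/(-3 + (-2015/6 - 65*O/6)) = 4/(-2033/6 - 65*O/6))
3960 - m(44, f(2, p(3, -3))) = 3960 - (-24)/(2033 + 65*2) = 3960 - (-24)/(2033 + 130) = 3960 - (-24)/2163 = 3960 - 1*(-8/721) = 3960 + 8/721 = 2855168/721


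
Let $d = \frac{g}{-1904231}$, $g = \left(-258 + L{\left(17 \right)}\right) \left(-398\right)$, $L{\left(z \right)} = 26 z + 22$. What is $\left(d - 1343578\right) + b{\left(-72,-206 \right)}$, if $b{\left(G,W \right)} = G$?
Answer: $- \frac{12857386438}{9569} \approx -1.3437 \cdot 10^{6}$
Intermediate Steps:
$L{\left(z \right)} = 22 + 26 z$
$g = -81988$ ($g = \left(-258 + \left(22 + 26 \cdot 17\right)\right) \left(-398\right) = \left(-258 + \left(22 + 442\right)\right) \left(-398\right) = \left(-258 + 464\right) \left(-398\right) = 206 \left(-398\right) = -81988$)
$d = \frac{412}{9569}$ ($d = - \frac{81988}{-1904231} = \left(-81988\right) \left(- \frac{1}{1904231}\right) = \frac{412}{9569} \approx 0.043056$)
$\left(d - 1343578\right) + b{\left(-72,-206 \right)} = \left(\frac{412}{9569} - 1343578\right) - 72 = - \frac{12856697470}{9569} - 72 = - \frac{12857386438}{9569}$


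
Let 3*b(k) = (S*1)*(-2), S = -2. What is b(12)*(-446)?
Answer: -1784/3 ≈ -594.67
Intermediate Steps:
b(k) = 4/3 (b(k) = (-2*1*(-2))/3 = (-2*(-2))/3 = (⅓)*4 = 4/3)
b(12)*(-446) = (4/3)*(-446) = -1784/3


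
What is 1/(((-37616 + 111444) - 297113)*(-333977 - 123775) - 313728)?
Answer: 1/102208841592 ≈ 9.7839e-12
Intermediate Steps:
1/(((-37616 + 111444) - 297113)*(-333977 - 123775) - 313728) = 1/((73828 - 297113)*(-457752) - 313728) = 1/(-223285*(-457752) - 313728) = 1/(102209155320 - 313728) = 1/102208841592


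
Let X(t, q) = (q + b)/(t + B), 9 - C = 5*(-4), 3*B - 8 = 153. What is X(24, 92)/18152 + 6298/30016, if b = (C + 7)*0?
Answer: 24855547/118423648 ≈ 0.20989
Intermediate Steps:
B = 161/3 (B = 8/3 + (⅓)*153 = 8/3 + 51 = 161/3 ≈ 53.667)
C = 29 (C = 9 - 5*(-4) = 9 - 1*(-20) = 9 + 20 = 29)
b = 0 (b = (29 + 7)*0 = 36*0 = 0)
X(t, q) = q/(161/3 + t) (X(t, q) = (q + 0)/(t + 161/3) = q/(161/3 + t))
X(24, 92)/18152 + 6298/30016 = (3*92/(161 + 3*24))/18152 + 6298/30016 = (3*92/(161 + 72))*(1/18152) + 6298*(1/30016) = (3*92/233)*(1/18152) + 47/224 = (3*92*(1/233))*(1/18152) + 47/224 = (276/233)*(1/18152) + 47/224 = 69/1057354 + 47/224 = 24855547/118423648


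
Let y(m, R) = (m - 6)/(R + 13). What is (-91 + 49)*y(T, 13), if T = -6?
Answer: 252/13 ≈ 19.385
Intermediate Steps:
y(m, R) = (-6 + m)/(13 + R)
(-91 + 49)*y(T, 13) = (-91 + 49)*((-6 - 6)/(13 + 13)) = -42*(-12)/26 = -21*(-12)/13 = -42*(-6/13) = 252/13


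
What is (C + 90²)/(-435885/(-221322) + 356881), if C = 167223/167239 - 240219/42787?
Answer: 1424521525243382680/62799661036335474859 ≈ 0.022684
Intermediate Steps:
C = -33019014840/7155655093 (C = 167223*(1/167239) - 240219*1/42787 = 167223/167239 - 240219/42787 = -33019014840/7155655093 ≈ -4.6144)
(C + 90²)/(-435885/(-221322) + 356881) = (-33019014840/7155655093 + 90²)/(-435885/(-221322) + 356881) = (-33019014840/7155655093 + 8100)/(-435885*(-1/221322) + 356881) = 57927787238460/(7155655093*(145295/73774 + 356881)) = 57927787238460/(7155655093*(26328684189/73774)) = (57927787238460/7155655093)*(73774/26328684189) = 1424521525243382680/62799661036335474859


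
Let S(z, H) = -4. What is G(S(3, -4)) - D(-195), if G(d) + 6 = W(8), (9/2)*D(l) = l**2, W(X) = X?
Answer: -8448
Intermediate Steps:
D(l) = 2*l**2/9
G(d) = 2 (G(d) = -6 + 8 = 2)
G(S(3, -4)) - D(-195) = 2 - 2*(-195)**2/9 = 2 - 2*38025/9 = 2 - 1*8450 = 2 - 8450 = -8448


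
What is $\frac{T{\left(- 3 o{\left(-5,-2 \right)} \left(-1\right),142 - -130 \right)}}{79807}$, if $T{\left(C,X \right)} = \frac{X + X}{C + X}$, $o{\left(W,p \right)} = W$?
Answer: $\frac{544}{20510399} \approx 2.6523 \cdot 10^{-5}$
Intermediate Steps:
$T{\left(C,X \right)} = \frac{2 X}{C + X}$
$\frac{T{\left(- 3 o{\left(-5,-2 \right)} \left(-1\right),142 - -130 \right)}}{79807} = \frac{2 \left(142 - -130\right) \frac{1}{\left(-3\right) \left(-5\right) \left(-1\right) + \left(142 - -130\right)}}{79807} = \frac{2 \left(142 + 130\right)}{15 \left(-1\right) + \left(142 + 130\right)} \frac{1}{79807} = 2 \cdot 272 \frac{1}{-15 + 272} \cdot \frac{1}{79807} = 2 \cdot 272 \cdot \frac{1}{257} \cdot \frac{1}{79807} = \frac{544}{257} \cdot \frac{1}{79807} = \frac{544}{20510399}$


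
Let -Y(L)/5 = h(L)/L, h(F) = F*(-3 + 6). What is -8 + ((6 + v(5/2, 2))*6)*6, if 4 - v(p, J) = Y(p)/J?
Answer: 622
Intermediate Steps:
h(F) = 3*F (h(F) = F*3 = 3*F)
Y(L) = -15 (Y(L) = -5*3*L/L = -5*3 = -15)
v(p, J) = 4 + 15/J (v(p, J) = 4 - (-15)/J = 4 + 15/J)
-8 + ((6 + v(5/2, 2))*6)*6 = -8 + ((6 + (4 + 15/2))*6)*6 = -8 + ((6 + 23/2)*6)*6 = -8 + ((35/2)*6)*6 = -8 + 105*6 = -8 + 630 = 622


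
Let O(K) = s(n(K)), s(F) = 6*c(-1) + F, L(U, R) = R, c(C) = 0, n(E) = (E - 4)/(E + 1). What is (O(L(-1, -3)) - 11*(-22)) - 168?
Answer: 155/2 ≈ 77.500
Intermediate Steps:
n(E) = (-4 + E)/(1 + E)
s(F) = F (s(F) = 6*0 + F = 0 + F = F)
O(K) = (-4 + K)/(1 + K)
(O(L(-1, -3)) - 11*(-22)) - 168 = ((-4 - 3)/(1 - 3) - 11*(-22)) - 168 = (-7/(-2) + 242) - 168 = (-1/2*(-7) + 242) - 168 = (7/2 + 242) - 168 = 491/2 - 168 = 155/2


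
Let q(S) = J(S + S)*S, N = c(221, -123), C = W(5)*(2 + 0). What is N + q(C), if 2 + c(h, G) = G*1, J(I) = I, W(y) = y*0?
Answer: -125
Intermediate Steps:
W(y) = 0
C = 0 (C = 0*(2 + 0) = 0*2 = 0)
c(h, G) = -2 + G (c(h, G) = -2 + G*1 = -2 + G)
N = -125 (N = -2 - 123 = -125)
q(S) = 2*S**2 (q(S) = (S + S)*S = (2*S)*S = 2*S**2)
N + q(C) = -125 + 2*0**2 = -125 + 2*0 = -125 + 0 = -125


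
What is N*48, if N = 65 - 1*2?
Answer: 3024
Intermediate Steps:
N = 63 (N = 65 - 2 = 63)
N*48 = 63*48 = 3024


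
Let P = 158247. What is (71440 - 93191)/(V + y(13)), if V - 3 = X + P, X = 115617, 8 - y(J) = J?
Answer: -21751/273862 ≈ -0.079423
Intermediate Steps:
y(J) = 8 - J
V = 273867 (V = 3 + (115617 + 158247) = 3 + 273864 = 273867)
(71440 - 93191)/(V + y(13)) = (71440 - 93191)/(273867 + (8 - 1*13)) = -21751/(273867 + (8 - 13)) = -21751/(273867 - 5) = -21751/273862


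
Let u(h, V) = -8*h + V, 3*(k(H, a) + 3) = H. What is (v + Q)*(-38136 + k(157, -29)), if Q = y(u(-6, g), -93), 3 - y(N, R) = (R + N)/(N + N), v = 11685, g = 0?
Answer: -3561398505/8 ≈ -4.4517e+8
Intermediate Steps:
k(H, a) = -3 + H/3
u(h, V) = V - 8*h
y(N, R) = 3 - (N + R)/(2*N) (y(N, R) = 3 - (R + N)/(N + N) = 3 - (N + R)/(2*N))
Q = 111/32 (Q = (-1*(-93) + 5*(0 - 8*(-6)))/(2*(0 - 8*(-6))) = (93 + 5*(0 + 48))/(2*(0 + 48)) = (½)*(93 + 5*48)/48 = (½)*(1/48)*(93 + 240) = (½)*(1/48)*333 = 111/32 ≈ 3.4688)
(v + Q)*(-38136 + k(157, -29)) = (11685 + 111/32)*(-38136 + (-3 + (⅓)*157)) = 374031*(-38136 + (-3 + 157/3))/32 = 374031*(-38136 + 148/3)/32 = (374031/32)*(-114260/3) = -3561398505/8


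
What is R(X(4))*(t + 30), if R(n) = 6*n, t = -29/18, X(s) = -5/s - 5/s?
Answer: -2555/6 ≈ -425.83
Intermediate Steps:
X(s) = -10/s
t = -29/18 (t = -29*1/18 = -29/18 ≈ -1.6111)
R(X(4))*(t + 30) = (6*(-10/4))*(-29/18 + 30) = (6*(-10*1/4))*(511/18) = (6*(-5/2))*(511/18) = -15*511/18 = -2555/6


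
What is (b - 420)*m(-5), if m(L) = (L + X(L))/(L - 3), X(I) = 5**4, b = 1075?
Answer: -101525/2 ≈ -50763.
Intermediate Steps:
X(I) = 625
m(L) = (625 + L)/(-3 + L) (m(L) = (L + 625)/(L - 3) = (625 + L)/(-3 + L))
(b - 420)*m(-5) = (1075 - 420)*((625 - 5)/(-3 - 5)) = 655*(620/(-8)) = 655*(-1/8*620) = 655*(-155/2) = -101525/2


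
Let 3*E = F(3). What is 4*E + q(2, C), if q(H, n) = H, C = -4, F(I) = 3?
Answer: 6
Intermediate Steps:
E = 1 (E = (1/3)*3 = 1)
4*E + q(2, C) = 4*1 + 2 = 4 + 2 = 6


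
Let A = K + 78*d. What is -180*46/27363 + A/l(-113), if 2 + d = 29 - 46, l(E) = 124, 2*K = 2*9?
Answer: -13777473/1131004 ≈ -12.182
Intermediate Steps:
K = 9 (K = (2*9)/2 = (1/2)*18 = 9)
d = -19 (d = -2 + (29 - 46) = -2 - 17 = -19)
A = -1473 (A = 9 + 78*(-19) = 9 - 1482 = -1473)
-180*46/27363 + A/l(-113) = -180*46/27363 - 1473/124 = -8280*1/27363 - 1473*1/124 = -2760/9121 - 1473/124 = -13777473/1131004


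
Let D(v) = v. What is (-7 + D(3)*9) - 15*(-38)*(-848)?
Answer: -483340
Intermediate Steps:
(-7 + D(3)*9) - 15*(-38)*(-848) = (-7 + 3*9) - 15*(-38)*(-848) = (-7 + 27) + 570*(-848) = 20 - 483360 = -483340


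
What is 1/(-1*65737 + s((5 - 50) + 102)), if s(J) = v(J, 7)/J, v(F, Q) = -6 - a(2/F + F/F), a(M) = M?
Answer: -3249/213579914 ≈ -1.5212e-5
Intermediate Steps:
v(F, Q) = -7 - 2/F (v(F, Q) = -6 - (2/F + F/F) = -6 - (2/F + 1) = -6 - (1 + 2/F) = -6 + (-1 - 2/F) = -7 - 2/F)
s(J) = (-7 - 2/J)/J
1/(-1*65737 + s((5 - 50) + 102)) = 1/(-1*65737 + (-2 - 7*((5 - 50) + 102))/((5 - 50) + 102)**2) = 1/(-65737 + (-2 - 7*(-45 + 102))/(-45 + 102)**2) = 1/(-65737 + (-2 - 7*57)/57**2) = 1/(-65737 + (-2 - 399)/3249) = 1/(-65737 + (1/3249)*(-401)) = 1/(-65737 - 401/3249) = 1/(-213579914/3249) = -3249/213579914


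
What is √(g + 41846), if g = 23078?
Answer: 2*√16231 ≈ 254.80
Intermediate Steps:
√(g + 41846) = √(23078 + 41846) = √64924 = 2*√16231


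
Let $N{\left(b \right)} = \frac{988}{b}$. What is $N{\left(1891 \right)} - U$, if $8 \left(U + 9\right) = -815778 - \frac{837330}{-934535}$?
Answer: $\frac{72089028064043}{706882274} \approx 1.0198 \cdot 10^{5}$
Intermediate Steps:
$U = - \frac{38121977121}{373814}$ ($U = -9 + \frac{-815778 - \frac{837330}{-934535}}{8} = -9 + \frac{-815778 - 837330 \left(- \frac{1}{934535}\right)}{8} = -9 + \frac{-815778 - - \frac{167466}{186907}}{8} = -9 + \frac{-815778 + \frac{167466}{186907}}{8} = -9 + \frac{1}{8} \left(- \frac{152474451180}{186907}\right) = -9 - \frac{38118612795}{373814} = - \frac{38121977121}{373814} \approx -1.0198 \cdot 10^{5}$)
$N{\left(1891 \right)} - U = \frac{988}{1891} - - \frac{38121977121}{373814} = 988 \cdot \frac{1}{1891} + \frac{38121977121}{373814} = \frac{988}{1891} + \frac{38121977121}{373814} = \frac{72089028064043}{706882274}$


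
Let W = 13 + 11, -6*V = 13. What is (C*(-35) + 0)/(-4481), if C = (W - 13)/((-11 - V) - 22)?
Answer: -462/165797 ≈ -0.0027865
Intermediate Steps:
V = -13/6 (V = -⅙*13 = -13/6 ≈ -2.1667)
W = 24
C = -66/185 (C = (24 - 13)/((-11 - 1*(-13/6)) - 22) = 11/((-11 + 13/6) - 22) = 11/(-53/6 - 22) = 11/(-185/6) = 11*(-6/185) = -66/185 ≈ -0.35676)
(C*(-35) + 0)/(-4481) = (-66/185*(-35) + 0)/(-4481) = (462/37 + 0)*(-1/4481) = (462/37)*(-1/4481) = -462/165797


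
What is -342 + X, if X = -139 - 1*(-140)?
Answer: -341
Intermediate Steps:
X = 1 (X = -139 + 140 = 1)
-342 + X = -342 + 1 = -341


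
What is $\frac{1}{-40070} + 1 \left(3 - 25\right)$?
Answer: $- \frac{881541}{40070} \approx -22.0$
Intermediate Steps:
$\frac{1}{-40070} + 1 \left(3 - 25\right) = - \frac{1}{40070} + 1 \left(-22\right) = - \frac{1}{40070} - 22 = - \frac{881541}{40070}$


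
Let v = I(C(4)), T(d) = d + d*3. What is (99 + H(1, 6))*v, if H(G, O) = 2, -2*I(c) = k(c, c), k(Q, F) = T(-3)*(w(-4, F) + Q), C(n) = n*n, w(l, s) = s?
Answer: 19392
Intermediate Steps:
C(n) = n²
T(d) = 4*d (T(d) = d + 3*d = 4*d)
k(Q, F) = -12*F - 12*Q (k(Q, F) = (4*(-3))*(F + Q) = -12*(F + Q) = -12*F - 12*Q)
I(c) = 12*c (I(c) = -(-12*c - 12*c)/2 = -(-12)*c = 12*c)
v = 192 (v = 12*4² = 12*16 = 192)
(99 + H(1, 6))*v = (99 + 2)*192 = 101*192 = 19392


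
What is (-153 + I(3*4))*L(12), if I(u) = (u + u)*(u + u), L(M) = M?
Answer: 5076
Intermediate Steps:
I(u) = 4*u² (I(u) = (2*u)*(2*u) = 4*u²)
(-153 + I(3*4))*L(12) = (-153 + 4*(3*4)²)*12 = (-153 + 4*12²)*12 = (-153 + 4*144)*12 = (-153 + 576)*12 = 423*12 = 5076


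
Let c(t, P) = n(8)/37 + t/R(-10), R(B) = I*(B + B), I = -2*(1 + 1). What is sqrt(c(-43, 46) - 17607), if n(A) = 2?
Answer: I*sqrt(9641857935)/740 ≈ 132.69*I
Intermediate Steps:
I = -4 (I = -2*2 = -4)
R(B) = -8*B (R(B) = -4*(B + B) = -8*B)
c(t, P) = 2/37 + t/80 (c(t, P) = 2/37 + t/((-8*(-10))) = 2*(1/37) + t/80 = 2/37 + t*(1/80) = 2/37 + t/80)
sqrt(c(-43, 46) - 17607) = sqrt((2/37 + (1/80)*(-43)) - 17607) = sqrt((2/37 - 43/80) - 17607) = sqrt(-1431/2960 - 17607) = sqrt(-52118151/2960) = I*sqrt(9641857935)/740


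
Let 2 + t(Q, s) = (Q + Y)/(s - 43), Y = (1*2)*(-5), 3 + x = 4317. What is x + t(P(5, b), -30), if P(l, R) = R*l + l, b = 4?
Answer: 314761/73 ≈ 4311.8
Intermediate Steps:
x = 4314 (x = -3 + 4317 = 4314)
Y = -10 (Y = 2*(-5) = -10)
P(l, R) = l + R*l
t(Q, s) = -2 + (-10 + Q)/(-43 + s) (t(Q, s) = -2 + (Q - 10)/(s - 43) = -2 + (-10 + Q)/(-43 + s))
x + t(P(5, b), -30) = 4314 + (76 + 5*(1 + 4) - 2*(-30))/(-43 - 30) = 4314 + (76 + 5*5 + 60)/(-73) = 4314 - (76 + 25 + 60)/73 = 4314 - 1/73*161 = 4314 - 161/73 = 314761/73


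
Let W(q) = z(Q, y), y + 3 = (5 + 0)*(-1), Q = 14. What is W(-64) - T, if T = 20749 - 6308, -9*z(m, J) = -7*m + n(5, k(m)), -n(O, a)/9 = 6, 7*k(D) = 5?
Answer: -129817/9 ≈ -14424.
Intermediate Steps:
k(D) = 5/7 (k(D) = (1/7)*5 = 5/7)
n(O, a) = -54 (n(O, a) = -9*6 = -54)
y = -8 (y = -3 + (5 + 0)*(-1) = -3 + 5*(-1) = -3 - 5 = -8)
z(m, J) = 6 + 7*m/9 (z(m, J) = -(-7*m - 54)/9 = -(-54 - 7*m)/9 = 6 + 7*m/9)
T = 14441
W(q) = 152/9 (W(q) = 6 + (7/9)*14 = 6 + 98/9 = 152/9)
W(-64) - T = 152/9 - 1*14441 = 152/9 - 14441 = -129817/9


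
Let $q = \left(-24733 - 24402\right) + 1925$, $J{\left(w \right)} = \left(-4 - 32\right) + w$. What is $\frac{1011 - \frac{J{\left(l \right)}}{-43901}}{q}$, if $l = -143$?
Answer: $- \frac{22191866}{1036283105} \approx -0.021415$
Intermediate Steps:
$J{\left(w \right)} = -36 + w$
$q = -47210$ ($q = -49135 + 1925 = -47210$)
$\frac{1011 - \frac{J{\left(l \right)}}{-43901}}{q} = \frac{1011 - \frac{-36 - 143}{-43901}}{-47210} = \left(1011 - \left(-179\right) \left(- \frac{1}{43901}\right)\right) \left(- \frac{1}{47210}\right) = \left(1011 - \frac{179}{43901}\right) \left(- \frac{1}{47210}\right) = \frac{44383732}{43901} \left(- \frac{1}{47210}\right) = - \frac{22191866}{1036283105}$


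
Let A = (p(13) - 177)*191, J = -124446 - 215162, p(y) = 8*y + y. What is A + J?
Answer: -351068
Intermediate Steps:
p(y) = 9*y
J = -339608
A = -11460 (A = (9*13 - 177)*191 = (117 - 177)*191 = -60*191 = -11460)
A + J = -11460 - 339608 = -351068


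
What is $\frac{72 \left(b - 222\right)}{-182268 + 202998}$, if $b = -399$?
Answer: $- \frac{7452}{3455} \approx -2.1569$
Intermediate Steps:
$\frac{72 \left(b - 222\right)}{-182268 + 202998} = \frac{72 \left(-399 - 222\right)}{-182268 + 202998} = \frac{72 \left(-621\right)}{20730} = \left(-44712\right) \frac{1}{20730} = - \frac{7452}{3455}$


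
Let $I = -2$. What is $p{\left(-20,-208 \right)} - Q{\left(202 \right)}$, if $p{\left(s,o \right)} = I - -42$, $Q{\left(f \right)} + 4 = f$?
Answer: $-158$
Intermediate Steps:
$Q{\left(f \right)} = -4 + f$
$p{\left(s,o \right)} = 40$ ($p{\left(s,o \right)} = -2 - -42 = -2 + 42 = 40$)
$p{\left(-20,-208 \right)} - Q{\left(202 \right)} = 40 - \left(-4 + 202\right) = 40 - 198 = -158$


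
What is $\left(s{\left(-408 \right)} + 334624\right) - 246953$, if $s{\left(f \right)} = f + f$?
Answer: $86855$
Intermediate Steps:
$s{\left(f \right)} = 2 f$
$\left(s{\left(-408 \right)} + 334624\right) - 246953 = \left(2 \left(-408\right) + 334624\right) - 246953 = \left(-816 + 334624\right) - 246953 = 333808 - 246953 = 86855$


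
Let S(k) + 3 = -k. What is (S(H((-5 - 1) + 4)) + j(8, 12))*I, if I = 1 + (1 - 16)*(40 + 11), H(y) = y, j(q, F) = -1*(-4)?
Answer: -2292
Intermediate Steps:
j(q, F) = 4
I = -764 (I = 1 - 15*51 = 1 - 765 = -764)
S(k) = -3 - k
(S(H((-5 - 1) + 4)) + j(8, 12))*I = ((-3 - ((-5 - 1) + 4)) + 4)*(-764) = ((-3 - (-6 + 4)) + 4)*(-764) = ((-3 - 1*(-2)) + 4)*(-764) = ((-3 + 2) + 4)*(-764) = (-1 + 4)*(-764) = 3*(-764) = -2292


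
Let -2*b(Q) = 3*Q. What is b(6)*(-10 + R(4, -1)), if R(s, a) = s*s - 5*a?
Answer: -99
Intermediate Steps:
R(s, a) = s² - 5*a
b(Q) = -3*Q/2
b(6)*(-10 + R(4, -1)) = (-3/2*6)*(-10 + (4² - 5*(-1))) = -9*(-10 + (16 + 5)) = -9*(-10 + 21) = -9*11 = -99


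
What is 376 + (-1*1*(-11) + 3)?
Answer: 390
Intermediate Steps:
376 + (-1*1*(-11) + 3) = 376 + (-1*(-11) + 3) = 376 + (11 + 3) = 376 + 14 = 390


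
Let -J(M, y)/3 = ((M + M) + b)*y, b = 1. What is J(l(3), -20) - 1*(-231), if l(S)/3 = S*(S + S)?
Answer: 6771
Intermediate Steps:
l(S) = 6*S**2 (l(S) = 3*(S*(S + S)) = 3*(S*(2*S)) = 3*(2*S**2) = 6*S**2)
J(M, y) = -3*y*(1 + 2*M) (J(M, y) = -3*((M + M) + 1)*y = -3*(2*M + 1)*y = -3*(1 + 2*M)*y = -3*y*(1 + 2*M))
J(l(3), -20) - 1*(-231) = -3*(-20)*(1 + 2*(6*3**2)) - 1*(-231) = -3*(-20)*(1 + 2*(6*9)) + 231 = -3*(-20)*(1 + 2*54) + 231 = -3*(-20)*(1 + 108) + 231 = -3*(-20)*109 + 231 = 6540 + 231 = 6771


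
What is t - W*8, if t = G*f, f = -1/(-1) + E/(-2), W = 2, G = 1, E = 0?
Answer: -15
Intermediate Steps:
f = 1 (f = -1/(-1) + 0/(-2) = -1*(-1) + 0*(-½) = 1 + 0 = 1)
t = 1 (t = 1*1 = 1)
t - W*8 = 1 - 1*2*8 = 1 - 2*8 = 1 - 16 = -15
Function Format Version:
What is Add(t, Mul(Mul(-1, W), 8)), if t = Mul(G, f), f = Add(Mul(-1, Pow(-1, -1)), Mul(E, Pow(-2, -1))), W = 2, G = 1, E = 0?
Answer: -15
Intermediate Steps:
f = 1 (f = Add(Mul(-1, Pow(-1, -1)), Mul(0, Pow(-2, -1))) = Add(Mul(-1, -1), Mul(0, Rational(-1, 2))) = Add(1, 0) = 1)
t = 1 (t = Mul(1, 1) = 1)
Add(t, Mul(Mul(-1, W), 8)) = Add(1, Mul(Mul(-1, 2), 8)) = Add(1, Mul(-2, 8)) = Add(1, -16) = -15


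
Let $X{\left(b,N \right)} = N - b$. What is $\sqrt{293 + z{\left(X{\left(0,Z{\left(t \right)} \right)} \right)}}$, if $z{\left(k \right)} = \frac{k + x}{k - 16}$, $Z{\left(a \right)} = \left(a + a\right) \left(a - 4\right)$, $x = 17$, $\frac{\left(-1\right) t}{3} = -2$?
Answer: $\frac{3 \sqrt{530}}{4} \approx 17.266$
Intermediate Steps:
$t = 6$ ($t = \left(-3\right) \left(-2\right) = 6$)
$Z{\left(a \right)} = 2 a \left(-4 + a\right)$
$z{\left(k \right)} = \frac{17 + k}{-16 + k}$ ($z{\left(k \right)} = \frac{k + 17}{k - 16} = \frac{17 + k}{-16 + k}$)
$\sqrt{293 + z{\left(X{\left(0,Z{\left(t \right)} \right)} \right)}} = \sqrt{293 + \frac{17 + \left(2 \cdot 6 \left(-4 + 6\right) - 0\right)}{-16 + \left(2 \cdot 6 \left(-4 + 6\right) - 0\right)}} = \sqrt{293 + \frac{17 + \left(2 \cdot 6 \cdot 2 + 0\right)}{-16 + \left(2 \cdot 6 \cdot 2 + 0\right)}} = \sqrt{293 + \frac{17 + \left(24 + 0\right)}{-16 + \left(24 + 0\right)}} = \sqrt{293 + \frac{17 + 24}{-16 + 24}} = \sqrt{293 + \frac{1}{8} \cdot 41} = \sqrt{293 + \frac{41}{8}} = \sqrt{\frac{2385}{8}} = \frac{3 \sqrt{530}}{4}$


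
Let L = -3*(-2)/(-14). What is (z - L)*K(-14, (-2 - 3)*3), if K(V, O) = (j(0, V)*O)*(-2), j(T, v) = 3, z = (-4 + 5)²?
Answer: 900/7 ≈ 128.57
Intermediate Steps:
z = 1 (z = 1² = 1)
L = -3/7 (L = 6*(-1/14) = -3/7 ≈ -0.42857)
K(V, O) = -6*O (K(V, O) = (3*O)*(-2) = -6*O)
(z - L)*K(-14, (-2 - 3)*3) = (1 - 1*(-3/7))*(-6*(-2 - 3)*3) = (1 + 3/7)*(-(-30)*3) = 10*(-6*(-15))/7 = (10/7)*90 = 900/7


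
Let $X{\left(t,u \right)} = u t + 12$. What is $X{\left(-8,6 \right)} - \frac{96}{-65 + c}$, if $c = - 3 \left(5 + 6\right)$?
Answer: $- \frac{1716}{49} \approx -35.02$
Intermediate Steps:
$X{\left(t,u \right)} = 12 + t u$ ($X{\left(t,u \right)} = t u + 12 = 12 + t u$)
$c = -33$ ($c = \left(-3\right) 11 = -33$)
$X{\left(-8,6 \right)} - \frac{96}{-65 + c} = \left(12 - 48\right) - \frac{96}{-65 - 33} = \left(12 - 48\right) - \frac{96}{-98} = -36 - - \frac{48}{49} = -36 + \frac{48}{49} = - \frac{1716}{49}$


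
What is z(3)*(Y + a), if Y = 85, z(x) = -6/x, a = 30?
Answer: -230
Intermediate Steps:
z(3)*(Y + a) = (-6/3)*(85 + 30) = -6*⅓*115 = -2*115 = -230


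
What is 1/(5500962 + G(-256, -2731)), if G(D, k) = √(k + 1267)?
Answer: 916827/5043430487818 - I*√366/15130291463454 ≈ 1.8179e-7 - 1.2644e-12*I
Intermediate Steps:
G(D, k) = √(1267 + k)
1/(5500962 + G(-256, -2731)) = 1/(5500962 + √(1267 - 2731)) = 1/(5500962 + √(-1464)) = 1/(5500962 + 2*I*√366)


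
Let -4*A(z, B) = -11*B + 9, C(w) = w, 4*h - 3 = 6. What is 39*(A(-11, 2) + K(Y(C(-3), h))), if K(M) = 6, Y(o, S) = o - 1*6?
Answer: 1443/4 ≈ 360.75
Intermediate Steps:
h = 9/4 (h = 3/4 + (1/4)*6 = 3/4 + 3/2 = 9/4 ≈ 2.2500)
Y(o, S) = -6 + o (Y(o, S) = o - 6 = -6 + o)
A(z, B) = -9/4 + 11*B/4 (A(z, B) = -(-11*B + 9)/4 = -(9 - 11*B)/4 = -9/4 + 11*B/4)
39*(A(-11, 2) + K(Y(C(-3), h))) = 39*((-9/4 + (11/4)*2) + 6) = 39*((-9/4 + 11/2) + 6) = 39*(13/4 + 6) = 39*(37/4) = 1443/4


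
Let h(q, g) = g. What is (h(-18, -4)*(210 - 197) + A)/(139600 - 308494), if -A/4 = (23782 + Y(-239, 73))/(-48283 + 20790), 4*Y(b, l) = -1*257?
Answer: 1334765/4643402742 ≈ 0.00028745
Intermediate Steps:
Y(b, l) = -257/4 (Y(b, l) = (-1*257)/4 = (1/4)*(-257) = -257/4)
A = 94871/27493 (A = -4*(23782 - 257/4)/(-48283 + 20790) = -94871/(-27493) = -94871*(-1)/27493 = -4*(-94871/109972) = 94871/27493 ≈ 3.4507)
(h(-18, -4)*(210 - 197) + A)/(139600 - 308494) = (-4*(210 - 197) + 94871/27493)/(139600 - 308494) = (-4*13 + 94871/27493)/(-168894) = (-52 + 94871/27493)*(-1/168894) = -1334765/27493*(-1/168894) = 1334765/4643402742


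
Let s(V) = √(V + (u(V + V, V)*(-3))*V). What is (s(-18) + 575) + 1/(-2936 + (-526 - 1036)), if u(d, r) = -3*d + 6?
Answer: 2586349/4498 + 3*√682 ≈ 653.34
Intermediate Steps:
u(d, r) = 6 - 3*d
s(V) = √(V + V*(-18 + 18*V)) (s(V) = √(V + ((6 - 3*(V + V))*(-3))*V) = √(V + ((6 - 6*V)*(-3))*V) = √(V + (-18 + 18*V)*V) = √(V + V*(-18 + 18*V)))
(s(-18) + 575) + 1/(-2936 + (-526 - 1036)) = (√(-18*(-17 + 18*(-18))) + 575) + 1/(-2936 + (-526 - 1036)) = (√(-18*(-17 - 324)) + 575) + 1/(-2936 - 1562) = (√(-18*(-341)) + 575) + 1/(-4498) = (√6138 + 575) - 1/4498 = (3*√682 + 575) - 1/4498 = (575 + 3*√682) - 1/4498 = 2586349/4498 + 3*√682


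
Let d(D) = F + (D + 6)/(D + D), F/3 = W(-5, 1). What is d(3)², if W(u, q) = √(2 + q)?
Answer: 117/4 + 9*√3 ≈ 44.838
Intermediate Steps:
F = 3*√3 (F = 3*√(2 + 1) = 3*√3 ≈ 5.1962)
d(D) = 3*√3 + (6 + D)/(2*D) (d(D) = 3*√3 + (D + 6)/(D + D) = 3*√3 + (6 + D)/((2*D)) = 3*√3 + (6 + D)*(1/(2*D)) = 3*√3 + (6 + D)/(2*D))
d(3)² = (½ + 3*√3 + 3/3)² = (½ + 3*√3 + 3*(⅓))² = (½ + 3*√3 + 1)² = (3/2 + 3*√3)²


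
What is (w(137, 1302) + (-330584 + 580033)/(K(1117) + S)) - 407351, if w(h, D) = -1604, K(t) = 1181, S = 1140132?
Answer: -466745408466/1141313 ≈ -4.0896e+5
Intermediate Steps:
(w(137, 1302) + (-330584 + 580033)/(K(1117) + S)) - 407351 = (-1604 + (-330584 + 580033)/(1181 + 1140132)) - 407351 = (-1604 + 249449/1141313) - 407351 = -1830416603/1141313 - 407351 = -466745408466/1141313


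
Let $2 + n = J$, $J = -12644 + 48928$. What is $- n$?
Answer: $-36282$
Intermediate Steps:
$J = 36284$
$n = 36282$ ($n = -2 + 36284 = 36282$)
$- n = \left(-1\right) 36282 = -36282$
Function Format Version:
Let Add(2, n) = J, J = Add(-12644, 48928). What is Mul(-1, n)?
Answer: -36282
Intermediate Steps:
J = 36284
n = 36282 (n = Add(-2, 36284) = 36282)
Mul(-1, n) = Mul(-1, 36282) = -36282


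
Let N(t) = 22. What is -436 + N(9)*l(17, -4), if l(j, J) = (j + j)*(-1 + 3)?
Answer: 1060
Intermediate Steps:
l(j, J) = 4*j (l(j, J) = (2*j)*2 = 4*j)
-436 + N(9)*l(17, -4) = -436 + 22*(4*17) = -436 + 22*68 = -436 + 1496 = 1060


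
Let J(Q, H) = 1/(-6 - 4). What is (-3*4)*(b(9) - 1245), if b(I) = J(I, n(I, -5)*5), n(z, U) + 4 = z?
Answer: 74706/5 ≈ 14941.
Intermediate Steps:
n(z, U) = -4 + z
J(Q, H) = -⅒ (J(Q, H) = 1/(-10) = -⅒)
b(I) = -⅒
(-3*4)*(b(9) - 1245) = (-3*4)*(-⅒ - 1245) = -12*(-12451/10) = 74706/5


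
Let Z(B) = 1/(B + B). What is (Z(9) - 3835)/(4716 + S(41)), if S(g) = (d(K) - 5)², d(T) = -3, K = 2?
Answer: -69029/86040 ≈ -0.80229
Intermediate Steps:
Z(B) = 1/(2*B)
S(g) = 64 (S(g) = (-3 - 5)² = (-8)² = 64)
(Z(9) - 3835)/(4716 + S(41)) = ((½)/9 - 3835)/(4716 + 64) = ((½)*(⅑) - 3835)/4780 = (1/18 - 3835)*(1/4780) = -69029/18*1/4780 = -69029/86040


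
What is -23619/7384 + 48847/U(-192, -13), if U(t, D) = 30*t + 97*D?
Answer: -526515247/51843064 ≈ -10.156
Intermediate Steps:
-23619/7384 + 48847/U(-192, -13) = -23619/7384 + 48847/(30*(-192) + 97*(-13)) = -23619*1/7384 + 48847/(-5760 - 1261) = -23619/7384 + 48847/(-7021) = -23619/7384 + 48847*(-1/7021) = -23619/7384 - 48847/7021 = -526515247/51843064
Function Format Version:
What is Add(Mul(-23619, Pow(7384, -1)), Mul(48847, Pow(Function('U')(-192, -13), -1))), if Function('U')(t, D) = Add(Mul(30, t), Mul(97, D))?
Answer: Rational(-526515247, 51843064) ≈ -10.156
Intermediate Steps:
Add(Mul(-23619, Pow(7384, -1)), Mul(48847, Pow(Function('U')(-192, -13), -1))) = Add(Mul(-23619, Pow(7384, -1)), Mul(48847, Pow(Add(Mul(30, -192), Mul(97, -13)), -1))) = Add(Mul(-23619, Rational(1, 7384)), Mul(48847, Pow(Add(-5760, -1261), -1))) = Add(Rational(-23619, 7384), Mul(48847, Pow(-7021, -1))) = Add(Rational(-23619, 7384), Mul(48847, Rational(-1, 7021))) = Add(Rational(-23619, 7384), Rational(-48847, 7021)) = Rational(-526515247, 51843064)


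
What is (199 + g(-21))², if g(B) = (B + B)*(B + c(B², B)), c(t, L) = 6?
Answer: 687241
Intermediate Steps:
g(B) = 2*B*(6 + B) (g(B) = (B + B)*(B + 6) = (2*B)*(6 + B) = 2*B*(6 + B))
(199 + g(-21))² = (199 + 2*(-21)*(6 - 21))² = (199 + 2*(-21)*(-15))² = (199 + 630)² = 829² = 687241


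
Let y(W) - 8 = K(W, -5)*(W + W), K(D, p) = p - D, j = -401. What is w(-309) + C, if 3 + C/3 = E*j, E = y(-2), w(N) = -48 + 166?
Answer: -23951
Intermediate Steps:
w(N) = 118
y(W) = 8 + 2*W*(-5 - W) (y(W) = 8 + (-5 - W)*(W + W) = 8 + (-5 - W)*(2*W) = 8 + 2*W*(-5 - W))
E = 20 (E = 8 - 2*(-2)*(5 - 2) = 8 - 2*(-2)*3 = 8 + 12 = 20)
C = -24069 (C = -9 + 3*(20*(-401)) = -9 + 3*(-8020) = -9 - 24060 = -24069)
w(-309) + C = 118 - 24069 = -23951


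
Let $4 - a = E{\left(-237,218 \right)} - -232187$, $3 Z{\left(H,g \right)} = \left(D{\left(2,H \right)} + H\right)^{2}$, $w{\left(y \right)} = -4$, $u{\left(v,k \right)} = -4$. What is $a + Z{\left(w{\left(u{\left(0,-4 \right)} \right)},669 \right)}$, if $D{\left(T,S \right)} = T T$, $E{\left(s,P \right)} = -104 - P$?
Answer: $-231861$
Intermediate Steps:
$D{\left(T,S \right)} = T^{2}$
$Z{\left(H,g \right)} = \frac{\left(4 + H\right)^{2}}{3}$ ($Z{\left(H,g \right)} = \frac{\left(2^{2} + H\right)^{2}}{3} = \frac{\left(4 + H\right)^{2}}{3}$)
$a = -231861$ ($a = 4 - \left(\left(-104 - 218\right) - -232187\right) = 4 - \left(\left(-104 - 218\right) + 232187\right) = 4 - \left(-322 + 232187\right) = 4 - 231865 = -231861$)
$a + Z{\left(w{\left(u{\left(0,-4 \right)} \right)},669 \right)} = -231861 + \frac{\left(4 - 4\right)^{2}}{3} = -231861 + \frac{0^{2}}{3} = -231861 + \frac{1}{3} \cdot 0 = -231861 + 0 = -231861$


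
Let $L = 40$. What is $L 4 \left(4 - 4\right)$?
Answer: $0$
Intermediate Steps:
$L 4 \left(4 - 4\right) = 40 \cdot 4 \left(4 - 4\right) = 160 \cdot 0 = 0$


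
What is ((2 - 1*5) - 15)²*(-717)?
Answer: -232308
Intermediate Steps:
((2 - 1*5) - 15)²*(-717) = ((2 - 5) - 15)²*(-717) = (-3 - 15)²*(-717) = (-18)²*(-717) = 324*(-717) = -232308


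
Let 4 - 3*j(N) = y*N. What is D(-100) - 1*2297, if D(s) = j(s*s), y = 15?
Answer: -156887/3 ≈ -52296.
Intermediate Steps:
j(N) = 4/3 - 5*N
D(s) = 4/3 - 5*s² (D(s) = 4/3 - 5*s*s = 4/3 - 5*s²)
D(-100) - 1*2297 = (4/3 - 5*(-100)²) - 1*2297 = (4/3 - 5*10000) - 2297 = (4/3 - 50000) - 2297 = -149996/3 - 2297 = -156887/3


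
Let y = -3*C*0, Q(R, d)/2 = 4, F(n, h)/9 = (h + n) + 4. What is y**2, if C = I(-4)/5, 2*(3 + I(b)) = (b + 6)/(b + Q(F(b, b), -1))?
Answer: 0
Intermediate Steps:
F(n, h) = 36 + 9*h + 9*n (F(n, h) = 9*((h + n) + 4) = 9*(4 + h + n) = 36 + 9*h + 9*n)
Q(R, d) = 8 (Q(R, d) = 2*4 = 8)
I(b) = -3 + (6 + b)/(2*(8 + b)) (I(b) = -3 + ((b + 6)/(b + 8))/2 = -3 + ((6 + b)/(8 + b))/2 = -3 + (6 + b)/(2*(8 + b)))
C = -11/20 (C = ((-42 - 5*(-4))/(2*(8 - 4)))/5 = ((1/2)*(-42 + 20)/4)*(1/5) = ((1/2)*(1/4)*(-22))*(1/5) = -11/4*1/5 = -11/20 ≈ -0.55000)
y = 0 (y = -3*(-11/20)*0 = (33/20)*0 = 0)
y**2 = 0**2 = 0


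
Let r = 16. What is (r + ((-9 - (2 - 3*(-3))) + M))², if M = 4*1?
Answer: 0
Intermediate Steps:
M = 4
(r + ((-9 - (2 - 3*(-3))) + M))² = (16 + ((-9 - (2 - 3*(-3))) + 4))² = (16 + ((-9 - (2 + 9)) + 4))² = (16 + ((-9 - 1*11) + 4))² = (16 + ((-9 - 11) + 4))² = (16 + (-20 + 4))² = (16 - 16)² = 0² = 0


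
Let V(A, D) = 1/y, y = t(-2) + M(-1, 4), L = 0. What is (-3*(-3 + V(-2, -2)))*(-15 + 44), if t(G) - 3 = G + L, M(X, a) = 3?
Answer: 957/4 ≈ 239.25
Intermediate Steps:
t(G) = 3 + G (t(G) = 3 + (G + 0) = 3 + G)
y = 4 (y = (3 - 2) + 3 = 1 + 3 = 4)
V(A, D) = ¼ (V(A, D) = 1/4 = ¼)
(-3*(-3 + V(-2, -2)))*(-15 + 44) = (-3*(-3 + ¼))*(-15 + 44) = -3*(-11/4)*29 = (33/4)*29 = 957/4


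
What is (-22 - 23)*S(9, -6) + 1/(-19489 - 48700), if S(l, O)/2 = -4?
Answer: 24548039/68189 ≈ 360.00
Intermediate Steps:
S(l, O) = -8 (S(l, O) = 2*(-4) = -8)
(-22 - 23)*S(9, -6) + 1/(-19489 - 48700) = (-22 - 23)*(-8) + 1/(-19489 - 48700) = -45*(-8) + 1/(-68189) = 360 - 1/68189 = 24548039/68189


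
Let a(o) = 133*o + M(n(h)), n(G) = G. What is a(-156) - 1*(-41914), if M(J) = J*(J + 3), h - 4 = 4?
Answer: 21254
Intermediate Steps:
h = 8 (h = 4 + 4 = 8)
M(J) = J*(3 + J)
a(o) = 88 + 133*o (a(o) = 133*o + 8*(3 + 8) = 133*o + 8*11 = 133*o + 88 = 88 + 133*o)
a(-156) - 1*(-41914) = (88 + 133*(-156)) - 1*(-41914) = (88 - 20748) + 41914 = -20660 + 41914 = 21254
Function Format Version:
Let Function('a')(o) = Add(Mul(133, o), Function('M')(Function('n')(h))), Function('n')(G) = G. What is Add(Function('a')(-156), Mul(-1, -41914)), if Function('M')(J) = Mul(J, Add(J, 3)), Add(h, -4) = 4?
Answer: 21254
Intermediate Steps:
h = 8 (h = Add(4, 4) = 8)
Function('M')(J) = Mul(J, Add(3, J))
Function('a')(o) = Add(88, Mul(133, o)) (Function('a')(o) = Add(Mul(133, o), Mul(8, Add(3, 8))) = Add(Mul(133, o), Mul(8, 11)) = Add(Mul(133, o), 88) = Add(88, Mul(133, o)))
Add(Function('a')(-156), Mul(-1, -41914)) = Add(Add(88, Mul(133, -156)), Mul(-1, -41914)) = Add(Add(88, -20748), 41914) = Add(-20660, 41914) = 21254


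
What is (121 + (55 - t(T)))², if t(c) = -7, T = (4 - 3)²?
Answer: 33489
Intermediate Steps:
T = 1 (T = 1² = 1)
(121 + (55 - t(T)))² = (121 + (55 - 1*(-7)))² = (121 + (55 + 7))² = (121 + 62)² = 183² = 33489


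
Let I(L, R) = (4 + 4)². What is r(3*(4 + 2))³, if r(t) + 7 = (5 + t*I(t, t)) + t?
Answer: 1593413632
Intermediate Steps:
I(L, R) = 64 (I(L, R) = 8² = 64)
r(t) = -2 + 65*t (r(t) = -7 + ((5 + t*64) + t) = -7 + ((5 + 64*t) + t) = -7 + (5 + 65*t) = -2 + 65*t)
r(3*(4 + 2))³ = (-2 + 65*(3*(4 + 2)))³ = (-2 + 65*(3*6))³ = (-2 + 65*18)³ = (-2 + 1170)³ = 1168³ = 1593413632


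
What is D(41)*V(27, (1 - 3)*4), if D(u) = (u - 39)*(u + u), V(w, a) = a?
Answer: -1312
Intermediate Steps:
D(u) = 2*u*(-39 + u) (D(u) = (-39 + u)*(2*u) = 2*u*(-39 + u))
D(41)*V(27, (1 - 3)*4) = (2*41*(-39 + 41))*((1 - 3)*4) = (2*41*2)*(-2*4) = 164*(-8) = -1312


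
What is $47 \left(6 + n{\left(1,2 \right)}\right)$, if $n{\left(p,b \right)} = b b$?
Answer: $470$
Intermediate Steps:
$n{\left(p,b \right)} = b^{2}$
$47 \left(6 + n{\left(1,2 \right)}\right) = 47 \left(6 + 2^{2}\right) = 47 \left(6 + 4\right) = 47 \cdot 10 = 470$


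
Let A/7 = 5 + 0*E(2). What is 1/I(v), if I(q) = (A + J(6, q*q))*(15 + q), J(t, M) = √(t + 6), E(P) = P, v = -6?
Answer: 35/10917 - 2*√3/10917 ≈ 0.0028887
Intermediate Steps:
J(t, M) = √(6 + t)
A = 35 (A = 7*(5 + 0*2) = 7*(5 + 0) = 7*5 = 35)
I(q) = (15 + q)*(35 + 2*√3) (I(q) = (35 + √(6 + 6))*(15 + q) = (35 + √12)*(15 + q) = (35 + 2*√3)*(15 + q) = (15 + q)*(35 + 2*√3))
1/I(v) = 1/(525 + 30*√3 + 35*(-6) + 2*(-6)*√3) = 1/(525 + 30*√3 - 210 - 12*√3) = 1/(315 + 18*√3)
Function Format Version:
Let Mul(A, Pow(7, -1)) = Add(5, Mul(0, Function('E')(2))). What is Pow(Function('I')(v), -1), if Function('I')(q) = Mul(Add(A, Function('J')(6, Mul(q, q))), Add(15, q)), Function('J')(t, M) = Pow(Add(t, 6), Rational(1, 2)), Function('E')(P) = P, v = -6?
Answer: Add(Rational(35, 10917), Mul(Rational(-2, 10917), Pow(3, Rational(1, 2)))) ≈ 0.0028887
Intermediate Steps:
Function('J')(t, M) = Pow(Add(6, t), Rational(1, 2))
A = 35 (A = Mul(7, Add(5, Mul(0, 2))) = Mul(7, Add(5, 0)) = Mul(7, 5) = 35)
Function('I')(q) = Mul(Add(15, q), Add(35, Mul(2, Pow(3, Rational(1, 2))))) (Function('I')(q) = Mul(Add(35, Pow(Add(6, 6), Rational(1, 2))), Add(15, q)) = Mul(Add(35, Pow(12, Rational(1, 2))), Add(15, q)) = Mul(Add(35, Mul(2, Pow(3, Rational(1, 2)))), Add(15, q)) = Mul(Add(15, q), Add(35, Mul(2, Pow(3, Rational(1, 2))))))
Pow(Function('I')(v), -1) = Pow(Add(525, Mul(30, Pow(3, Rational(1, 2))), Mul(35, -6), Mul(2, -6, Pow(3, Rational(1, 2)))), -1) = Pow(Add(525, Mul(30, Pow(3, Rational(1, 2))), -210, Mul(-12, Pow(3, Rational(1, 2)))), -1) = Pow(Add(315, Mul(18, Pow(3, Rational(1, 2)))), -1)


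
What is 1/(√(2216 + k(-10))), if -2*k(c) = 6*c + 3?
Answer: √2/67 ≈ 0.021108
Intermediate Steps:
k(c) = -3/2 - 3*c (k(c) = -(6*c + 3)/2 = -(3 + 6*c)/2 = -3/2 - 3*c)
1/(√(2216 + k(-10))) = 1/(√(2216 + (-3/2 - 3*(-10)))) = 1/(√(2216 + (-3/2 + 30))) = 1/(√(2216 + 57/2)) = 1/(√(4489/2)) = 1/(67*√2/2) = √2/67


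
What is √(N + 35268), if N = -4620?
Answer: 2*√7662 ≈ 175.07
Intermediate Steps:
√(N + 35268) = √(-4620 + 35268) = √30648 = 2*√7662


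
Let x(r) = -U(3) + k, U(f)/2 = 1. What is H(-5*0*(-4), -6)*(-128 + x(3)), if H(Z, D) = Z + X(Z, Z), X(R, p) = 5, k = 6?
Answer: -620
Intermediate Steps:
U(f) = 2 (U(f) = 2*1 = 2)
H(Z, D) = 5 + Z (H(Z, D) = Z + 5 = 5 + Z)
x(r) = 4 (x(r) = -1*2 + 6 = -2 + 6 = 4)
H(-5*0*(-4), -6)*(-128 + x(3)) = (5 - 5*0*(-4))*(-128 + 4) = (5 + 0*(-4))*(-124) = (5 + 0)*(-124) = 5*(-124) = -620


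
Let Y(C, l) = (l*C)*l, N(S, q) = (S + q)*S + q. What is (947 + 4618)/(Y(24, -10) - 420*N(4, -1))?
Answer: -371/148 ≈ -2.5068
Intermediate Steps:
N(S, q) = q + S*(S + q) (N(S, q) = S*(S + q) + q = q + S*(S + q))
Y(C, l) = C*l**2 (Y(C, l) = (C*l)*l = C*l**2)
(947 + 4618)/(Y(24, -10) - 420*N(4, -1)) = (947 + 4618)/(24*(-10)**2 - 420*(-1 + 4**2 + 4*(-1))) = 5565/(24*100 - 420*(-1 + 16 - 4)) = 5565/(2400 - 420*11) = 5565/(2400 - 4620) = 5565/(-2220) = 5565*(-1/2220) = -371/148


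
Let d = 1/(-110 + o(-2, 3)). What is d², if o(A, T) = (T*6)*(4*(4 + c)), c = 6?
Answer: 1/372100 ≈ 2.6874e-6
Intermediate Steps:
o(A, T) = 240*T (o(A, T) = (T*6)*(4*(4 + 6)) = (6*T)*(4*10) = (6*T)*40 = 240*T)
d = 1/610 (d = 1/(-110 + 240*3) = 1/(-110 + 720) = 1/610 ≈ 0.0016393)
d² = (1/610)² = 1/372100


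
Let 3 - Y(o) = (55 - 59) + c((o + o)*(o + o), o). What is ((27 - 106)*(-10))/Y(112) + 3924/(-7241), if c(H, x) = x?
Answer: -1226482/152061 ≈ -8.0657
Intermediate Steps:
Y(o) = 7 - o (Y(o) = 3 - ((55 - 59) + o) = 3 - (-4 + o) = 3 + (4 - o) = 7 - o)
((27 - 106)*(-10))/Y(112) + 3924/(-7241) = ((27 - 106)*(-10))/(7 - 1*112) + 3924/(-7241) = (-79*(-10))/(7 - 112) + 3924*(-1/7241) = 790/(-105) - 3924/7241 = 790*(-1/105) - 3924/7241 = -158/21 - 3924/7241 = -1226482/152061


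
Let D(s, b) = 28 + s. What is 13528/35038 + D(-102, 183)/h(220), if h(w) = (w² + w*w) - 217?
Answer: 651991006/1692037577 ≈ 0.38533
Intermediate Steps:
h(w) = -217 + 2*w² (h(w) = (w² + w²) - 217 = 2*w² - 217 = -217 + 2*w²)
13528/35038 + D(-102, 183)/h(220) = 13528/35038 + (28 - 102)/(-217 + 2*220²) = 13528*(1/35038) - 74/(-217 + 2*48400) = 6764/17519 - 74/(-217 + 96800) = 6764/17519 - 74/96583 = 651991006/1692037577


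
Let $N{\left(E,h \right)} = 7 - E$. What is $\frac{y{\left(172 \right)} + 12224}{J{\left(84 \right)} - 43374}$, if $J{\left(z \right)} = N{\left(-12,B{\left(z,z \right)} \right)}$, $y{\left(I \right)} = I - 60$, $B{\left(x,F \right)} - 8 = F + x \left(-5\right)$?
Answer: $- \frac{12336}{43355} \approx -0.28453$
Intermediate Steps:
$B{\left(x,F \right)} = 8 + F - 5 x$ ($B{\left(x,F \right)} = 8 + \left(F + x \left(-5\right)\right) = 8 + \left(F - 5 x\right) = 8 + F - 5 x$)
$y{\left(I \right)} = -60 + I$
$J{\left(z \right)} = 19$ ($J{\left(z \right)} = 7 - -12 = 7 + 12 = 19$)
$\frac{y{\left(172 \right)} + 12224}{J{\left(84 \right)} - 43374} = \frac{\left(-60 + 172\right) + 12224}{19 - 43374} = \frac{112 + 12224}{-43355} = 12336 \left(- \frac{1}{43355}\right) = - \frac{12336}{43355}$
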